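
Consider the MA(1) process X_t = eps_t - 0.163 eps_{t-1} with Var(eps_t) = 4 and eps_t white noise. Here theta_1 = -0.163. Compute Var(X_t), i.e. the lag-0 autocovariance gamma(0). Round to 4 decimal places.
\gamma(0) = 4.1063

For an MA(q) process X_t = eps_t + sum_i theta_i eps_{t-i} with
Var(eps_t) = sigma^2, the variance is
  gamma(0) = sigma^2 * (1 + sum_i theta_i^2).
  sum_i theta_i^2 = (-0.163)^2 = 0.026569.
  gamma(0) = 4 * (1 + 0.026569) = 4 * 1.026569 = 4.106276, which rounds to 4.1063.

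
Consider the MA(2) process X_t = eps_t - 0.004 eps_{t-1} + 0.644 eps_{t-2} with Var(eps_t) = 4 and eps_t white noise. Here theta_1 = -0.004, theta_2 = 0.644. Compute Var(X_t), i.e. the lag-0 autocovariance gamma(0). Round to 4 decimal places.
\gamma(0) = 5.6590

For an MA(q) process X_t = eps_t + sum_i theta_i eps_{t-i} with
Var(eps_t) = sigma^2, the variance is
  gamma(0) = sigma^2 * (1 + sum_i theta_i^2).
  sum_i theta_i^2 = (-0.004)^2 + (0.644)^2 = 0.000016 + 0.414736 = 0.414752.
  gamma(0) = 4 * (1 + 0.414752) = 4 * 1.414752 = 5.659008, which rounds to 5.6590.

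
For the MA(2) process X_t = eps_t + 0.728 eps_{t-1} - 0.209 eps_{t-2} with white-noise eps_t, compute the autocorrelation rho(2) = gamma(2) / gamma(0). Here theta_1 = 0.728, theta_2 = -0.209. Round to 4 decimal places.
\rho(2) = -0.1328

For an MA(q) process with theta_0 = 1, the autocovariance is
  gamma(k) = sigma^2 * sum_{i=0..q-k} theta_i * theta_{i+k},
and rho(k) = gamma(k) / gamma(0). Sigma^2 cancels.
  numerator   = (1)*(-0.209) = -0.209.
  denominator = (1)^2 + (0.728)^2 + (-0.209)^2 = 1.573665.
  rho(2) = -0.209 / 1.573665 = -0.1328.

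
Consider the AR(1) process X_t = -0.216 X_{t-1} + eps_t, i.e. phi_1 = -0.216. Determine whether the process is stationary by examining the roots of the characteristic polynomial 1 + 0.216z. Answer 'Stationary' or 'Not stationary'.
\text{Stationary}

The AR(p) characteristic polynomial is P(z) = 1 + 0.216z.
Stationarity requires all roots to lie outside the unit circle, i.e. |z| > 1 for every root.
This is linear in z: 1 + (0.216) z = 0  =>  z = -1/(0.216) = -4.62963,  |z| = 4.62963.
Moduli of all roots: 4.6296.
All moduli strictly greater than 1? Yes.
Verdict: Stationary.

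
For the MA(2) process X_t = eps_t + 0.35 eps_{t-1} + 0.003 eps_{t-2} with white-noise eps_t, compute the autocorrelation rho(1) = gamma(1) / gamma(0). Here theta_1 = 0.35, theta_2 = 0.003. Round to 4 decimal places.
\rho(1) = 0.3127

For an MA(q) process with theta_0 = 1, the autocovariance is
  gamma(k) = sigma^2 * sum_{i=0..q-k} theta_i * theta_{i+k},
and rho(k) = gamma(k) / gamma(0). Sigma^2 cancels.
  numerator   = (1)*(0.35) + (0.35)*(0.003) = 0.35105.
  denominator = (1)^2 + (0.35)^2 + (0.003)^2 = 1.122509.
  rho(1) = 0.35105 / 1.122509 = 0.3127.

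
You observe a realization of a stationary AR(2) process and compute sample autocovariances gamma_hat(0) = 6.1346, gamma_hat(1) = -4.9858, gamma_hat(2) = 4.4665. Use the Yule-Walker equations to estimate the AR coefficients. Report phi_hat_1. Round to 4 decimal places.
\hat\phi_{1} = -0.6510

The Yule-Walker equations for an AR(p) process read, in matrix form,
  Gamma_p phi = r_p,   with   (Gamma_p)_{ij} = gamma(|i - j|),
                       (r_p)_i = gamma(i),   i,j = 1..p.
Substitute the sample gammas (Toeplitz matrix and right-hand side of size 2):
  Gamma_p = [[6.1346, -4.9858], [-4.9858, 6.1346]]
  r_p     = [-4.9858, 4.4665]
Written out:
  6.1346 phi_1 - 4.9858 phi_2 = -4.9858
  -4.9858 phi_1 + 6.1346 phi_2 = 4.4665
Solve by Cramer's rule:
  det = gamma(0)^2 - gamma(1)^2 = (6.1346)^2 - (-4.9858)^2 = 37.63331716 - 24.85820164 = 12.77511552
  phi_hat_1 = [gamma(1) gamma(0) - gamma(1) gamma(2)] / det = [(-4.9858)(6.1346) - (-4.9858)(4.4665)] / 12.77511552 = -8.31681298 / 12.77511552 = -0.651
  phi_hat_2 = [gamma(0) gamma(2) - gamma(1)^2] / det = [(6.1346)(4.4665) - (-4.9858)^2] / 12.77511552 = 2.54198926 / 12.77511552 = 0.199
So phi_hat = [-0.6510, 0.1990].
Therefore phi_hat_1 = -0.6510.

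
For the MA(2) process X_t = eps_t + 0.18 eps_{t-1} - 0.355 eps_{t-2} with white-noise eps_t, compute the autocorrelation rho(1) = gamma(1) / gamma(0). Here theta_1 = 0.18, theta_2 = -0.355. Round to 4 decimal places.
\rho(1) = 0.1002

For an MA(q) process with theta_0 = 1, the autocovariance is
  gamma(k) = sigma^2 * sum_{i=0..q-k} theta_i * theta_{i+k},
and rho(k) = gamma(k) / gamma(0). Sigma^2 cancels.
  numerator   = (1)*(0.18) + (0.18)*(-0.355) = 0.1161.
  denominator = (1)^2 + (0.18)^2 + (-0.355)^2 = 1.158425.
  rho(1) = 0.1161 / 1.158425 = 0.1002.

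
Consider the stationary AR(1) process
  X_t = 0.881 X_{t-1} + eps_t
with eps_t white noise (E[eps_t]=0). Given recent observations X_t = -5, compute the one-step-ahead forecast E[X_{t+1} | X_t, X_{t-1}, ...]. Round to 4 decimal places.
E[X_{t+1} \mid \mathcal F_t] = -4.4050

For an AR(p) model X_t = c + sum_i phi_i X_{t-i} + eps_t, the
one-step-ahead conditional mean is
  E[X_{t+1} | X_t, ...] = c + sum_i phi_i X_{t+1-i}.
Substitute known values:
  E[X_{t+1} | ...] = (0.881) * (-5)
                   = -4.4050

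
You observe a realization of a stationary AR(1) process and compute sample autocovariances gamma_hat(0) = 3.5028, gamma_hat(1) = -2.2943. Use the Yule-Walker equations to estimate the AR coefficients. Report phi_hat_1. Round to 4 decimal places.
\hat\phi_{1} = -0.6550

The Yule-Walker equations for an AR(p) process read, in matrix form,
  Gamma_p phi = r_p,   with   (Gamma_p)_{ij} = gamma(|i - j|),
                       (r_p)_i = gamma(i),   i,j = 1..p.
Substitute the sample gammas (Toeplitz matrix and right-hand side of size 1):
  Gamma_p = [[3.5028]]
  r_p     = [-2.2943]
With p = 1 this is the single equation gamma(0) phi_1 = gamma(1):
  phi_hat_1 = gamma(1) / gamma(0) = -2.2943 / 3.5028 = -0.6550.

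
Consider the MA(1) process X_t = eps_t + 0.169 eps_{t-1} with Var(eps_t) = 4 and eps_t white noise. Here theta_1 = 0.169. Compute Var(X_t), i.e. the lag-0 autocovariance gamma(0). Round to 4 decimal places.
\gamma(0) = 4.1142

For an MA(q) process X_t = eps_t + sum_i theta_i eps_{t-i} with
Var(eps_t) = sigma^2, the variance is
  gamma(0) = sigma^2 * (1 + sum_i theta_i^2).
  sum_i theta_i^2 = (0.169)^2 = 0.028561.
  gamma(0) = 4 * (1 + 0.028561) = 4 * 1.028561 = 4.114244, which rounds to 4.1142.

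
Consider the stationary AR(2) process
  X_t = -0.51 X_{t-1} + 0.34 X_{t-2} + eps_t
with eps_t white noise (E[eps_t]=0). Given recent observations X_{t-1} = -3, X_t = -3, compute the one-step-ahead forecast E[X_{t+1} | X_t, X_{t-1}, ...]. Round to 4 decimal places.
E[X_{t+1} \mid \mathcal F_t] = 0.5100

For an AR(p) model X_t = c + sum_i phi_i X_{t-i} + eps_t, the
one-step-ahead conditional mean is
  E[X_{t+1} | X_t, ...] = c + sum_i phi_i X_{t+1-i}.
Substitute known values:
  E[X_{t+1} | ...] = (-0.51) * (-3) + (0.34) * (-3)
                   = 0.5100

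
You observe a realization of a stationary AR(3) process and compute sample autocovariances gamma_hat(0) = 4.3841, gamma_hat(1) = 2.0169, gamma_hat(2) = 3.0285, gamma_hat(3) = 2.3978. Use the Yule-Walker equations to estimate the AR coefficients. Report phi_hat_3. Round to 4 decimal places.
\hat\phi_{3} = 0.2870

The Yule-Walker equations for an AR(p) process read, in matrix form,
  Gamma_p phi = r_p,   with   (Gamma_p)_{ij} = gamma(|i - j|),
                       (r_p)_i = gamma(i),   i,j = 1..p.
Substitute the sample gammas (Toeplitz matrix and right-hand side of size 3):
  Gamma_p = [[4.3841, 2.0169, 3.0285], [2.0169, 4.3841, 2.0169], [3.0285, 2.0169, 4.3841]]
  r_p     = [2.0169, 3.0285, 2.3978]
Written out (R1..R3):
  (R1) 4.3841 phi_1 + 2.0169 phi_2 + 3.0285 phi_3 = 2.0169
  (R2) 2.0169 phi_1 + 4.3841 phi_2 + 2.0169 phi_3 = 3.0285
  (R3) 3.0285 phi_1 + 2.0169 phi_2 + 4.3841 phi_3 = 2.3978
Gaussian elimination:
  R2 <- R2 - (2.0169/4.3841) R1 = R2 - (0.460049) R1:  3.456228 phi_2 + 0.623642 phi_3 = 2.100628
  R3 <- R3 - (3.0285/4.3841) R1 = R3 - (0.690792) R1:  0.623642 phi_2 + 2.292037 phi_3 = 1.004542
  R3 <- R3 - (0.623642/3.456228) R2 = R3 - (0.18044) R2:  2.179507 phi_3 = 0.625505
Back-substitution:
  phi_hat_3 = 0.625505 / 2.179507 = 0.286994
  phi_hat_2 = (2.100628 - (0.623642)(0.286994)) / 3.456228 = 0.555995
  phi_hat_1 = (2.0169 - (2.0169)(0.555995) - (3.0285)(0.286994)) / 4.3841 = 0.006011
So phi_hat = [0.0060, 0.5560, 0.2870].
Therefore phi_hat_3 = 0.2870.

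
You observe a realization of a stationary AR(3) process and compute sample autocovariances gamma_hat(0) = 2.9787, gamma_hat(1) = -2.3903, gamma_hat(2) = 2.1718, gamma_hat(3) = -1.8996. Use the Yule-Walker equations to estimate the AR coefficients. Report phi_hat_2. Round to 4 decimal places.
\hat\phi_{2} = 0.2380

The Yule-Walker equations for an AR(p) process read, in matrix form,
  Gamma_p phi = r_p,   with   (Gamma_p)_{ij} = gamma(|i - j|),
                       (r_p)_i = gamma(i),   i,j = 1..p.
Substitute the sample gammas (Toeplitz matrix and right-hand side of size 3):
  Gamma_p = [[2.9787, -2.3903, 2.1718], [-2.3903, 2.9787, -2.3903], [2.1718, -2.3903, 2.9787]]
  r_p     = [-2.3903, 2.1718, -1.8996]
Written out (R1..R3):
  (R1) 2.9787 phi_1 - 2.3903 phi_2 + 2.1718 phi_3 = -2.3903
  (R2) -2.3903 phi_1 + 2.9787 phi_2 - 2.3903 phi_3 = 2.1718
  (R3) 2.1718 phi_1 - 2.3903 phi_2 + 2.9787 phi_3 = -1.8996
Gaussian elimination:
  R2 <- R2 - (-2.3903/2.9787) R1 = R2 - (-0.802464) R1:  1.06057 phi_2 - 0.647508 phi_3 = 0.25367
  R3 <- R3 - (2.1718/2.9787) R1 = R3 - (0.72911) R1:  -0.647508 phi_2 + 1.395219 phi_3 = -0.156808
  R3 <- R3 - (-0.647508/1.06057) R2 = R3 - (-0.610529) R2:  0.999896 phi_3 = -0.001936
Back-substitution:
  phi_hat_3 = -0.001936 / 0.999896 = -0.001936
  phi_hat_2 = (0.25367 - (-0.647508)(-0.001936)) / 1.06057 = 0.238001
  phi_hat_1 = (-2.3903 - (-2.3903)(0.238001) - (2.1718)(-0.001936)) / 2.9787 = -0.610066
So phi_hat = [-0.6101, 0.2380, -0.0019].
Therefore phi_hat_2 = 0.2380.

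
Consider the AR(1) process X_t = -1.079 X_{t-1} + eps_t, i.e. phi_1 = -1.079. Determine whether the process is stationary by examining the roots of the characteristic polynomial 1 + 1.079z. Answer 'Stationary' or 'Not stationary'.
\text{Not stationary}

The AR(p) characteristic polynomial is P(z) = 1 + 1.079z.
Stationarity requires all roots to lie outside the unit circle, i.e. |z| > 1 for every root.
This is linear in z: 1 + (1.079) z = 0  =>  z = -1/(1.079) = -0.926784,  |z| = 0.926784.
Moduli of all roots: 0.9268.
All moduli strictly greater than 1? No.
Verdict: Not stationary.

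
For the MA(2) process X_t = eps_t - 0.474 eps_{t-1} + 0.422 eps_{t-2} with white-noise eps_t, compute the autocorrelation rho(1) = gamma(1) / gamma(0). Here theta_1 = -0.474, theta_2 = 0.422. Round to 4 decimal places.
\rho(1) = -0.4805

For an MA(q) process with theta_0 = 1, the autocovariance is
  gamma(k) = sigma^2 * sum_{i=0..q-k} theta_i * theta_{i+k},
and rho(k) = gamma(k) / gamma(0). Sigma^2 cancels.
  numerator   = (1)*(-0.474) + (-0.474)*(0.422) = -0.674028.
  denominator = (1)^2 + (-0.474)^2 + (0.422)^2 = 1.40276.
  rho(1) = -0.674028 / 1.40276 = -0.4805.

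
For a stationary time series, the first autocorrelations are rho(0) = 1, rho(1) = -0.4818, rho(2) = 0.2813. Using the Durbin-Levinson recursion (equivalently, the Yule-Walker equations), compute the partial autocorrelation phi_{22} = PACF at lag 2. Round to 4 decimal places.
\phi_{22} = 0.0640

The PACF at lag k is phi_{kk}, the last component of the solution
to the Yule-Walker system G_k phi = r_k where
  (G_k)_{ij} = rho(|i - j|), (r_k)_i = rho(i), i,j = 1..k.
Equivalently, Durbin-Levinson gives phi_{kk} iteratively:
  phi_{11} = rho(1)
  phi_{kk} = [rho(k) - sum_{j=1..k-1} phi_{k-1,j} rho(k-j)]
            / [1 - sum_{j=1..k-1} phi_{k-1,j} rho(j)],
  phi_{k,j} = phi_{k-1,j} - phi_{kk} phi_{k-1,k-j},  j = 1..k-1.
Step k = 1:
  phi_11 = rho(1) = -0.4818.
Step k = 2:
  phi_22 = [rho(2) - phi_11 rho(1)] / [1 - phi_11 rho(1)] = [0.2813 - (-0.4818)(-0.4818)] / [1 - (-0.4818)(-0.4818)]
         = 0.04916876 / 0.76786876 = 0.064.
Therefore phi_{22} = 0.0640.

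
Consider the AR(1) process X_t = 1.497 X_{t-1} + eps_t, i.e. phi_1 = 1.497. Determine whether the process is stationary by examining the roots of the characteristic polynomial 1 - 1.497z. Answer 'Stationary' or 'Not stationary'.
\text{Not stationary}

The AR(p) characteristic polynomial is P(z) = 1 - 1.497z.
Stationarity requires all roots to lie outside the unit circle, i.e. |z| > 1 for every root.
This is linear in z: 1 + (-1.497) z = 0  =>  z = -1/(-1.497) = 0.668003,  |z| = 0.668003.
Moduli of all roots: 0.6680.
All moduli strictly greater than 1? No.
Verdict: Not stationary.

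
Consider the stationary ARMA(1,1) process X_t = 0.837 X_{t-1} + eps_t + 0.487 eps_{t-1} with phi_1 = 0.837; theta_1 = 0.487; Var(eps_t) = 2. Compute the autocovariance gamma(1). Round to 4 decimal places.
\gamma(1) = 12.4482

Multiply the model equation by X_{t-k} and take expectations. With theta_0 = psi_0 = 1 and psi_j the MA(infinity) weights, this gives
  gamma(k) - sum_i phi_i gamma(k-i) = c_k,
  c_k = sigma^2 * sum_{j=k..q} theta_j psi_{j-k}   (c_k = 0 for k > q),
using gamma(-m) = gamma(m).
psi-weights needed (psi_j = theta_j + sum_i phi_i psi_{j-i}):
  psi_1 = theta_1 + phi_1 = 0.487 + (0.837) = 1.324
Right-hand sides:
  c_0 = sigma^2 (1 + theta_1 psi_1) = 2 * (1 + (0.487)(1.324)) = 2 * 1.644788 = 3.289576
  c_1 = sigma^2 theta_1 = 2 * (0.487) = 0.974
  c_2 = 0
Equations for k = 0 and k = 1 (AR order 1):
  gamma(0) = phi_1 gamma(1) + c_0
  gamma(1) = phi_1 gamma(0) + c_1
Substituting the second into the first: gamma(0) (1 - phi_1^2) = c_0 + phi_1 c_1, so
  gamma(0) = (c_0 + phi_1 c_1) / (1 - phi_1^2) = (3.289576 + (0.837)(0.974)) / (1 - (0.837)^2) = 4.104814 / 0.299431 = 13.708714.
  gamma(1) = phi_1 gamma(0) + c_1 = (0.837)(13.708714) + (0.974) = 12.448194.
Therefore gamma(1) = 12.4482 (to 4 decimal places).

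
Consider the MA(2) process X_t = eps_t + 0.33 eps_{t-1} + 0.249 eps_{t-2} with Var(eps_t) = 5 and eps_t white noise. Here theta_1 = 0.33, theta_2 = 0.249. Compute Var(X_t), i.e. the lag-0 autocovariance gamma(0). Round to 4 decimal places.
\gamma(0) = 5.8545

For an MA(q) process X_t = eps_t + sum_i theta_i eps_{t-i} with
Var(eps_t) = sigma^2, the variance is
  gamma(0) = sigma^2 * (1 + sum_i theta_i^2).
  sum_i theta_i^2 = (0.33)^2 + (0.249)^2 = 0.1089 + 0.062001 = 0.170901.
  gamma(0) = 5 * (1 + 0.170901) = 5 * 1.170901 = 5.854505, which rounds to 5.8545.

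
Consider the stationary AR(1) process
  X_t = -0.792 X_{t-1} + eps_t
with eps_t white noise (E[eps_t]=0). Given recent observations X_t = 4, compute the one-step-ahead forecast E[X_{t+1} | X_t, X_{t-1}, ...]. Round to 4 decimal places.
E[X_{t+1} \mid \mathcal F_t] = -3.1680

For an AR(p) model X_t = c + sum_i phi_i X_{t-i} + eps_t, the
one-step-ahead conditional mean is
  E[X_{t+1} | X_t, ...] = c + sum_i phi_i X_{t+1-i}.
Substitute known values:
  E[X_{t+1} | ...] = (-0.792) * (4)
                   = -3.1680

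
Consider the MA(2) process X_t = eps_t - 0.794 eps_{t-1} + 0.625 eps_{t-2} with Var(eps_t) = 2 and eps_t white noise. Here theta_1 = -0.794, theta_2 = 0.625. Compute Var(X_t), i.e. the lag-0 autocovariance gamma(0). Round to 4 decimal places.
\gamma(0) = 4.0421

For an MA(q) process X_t = eps_t + sum_i theta_i eps_{t-i} with
Var(eps_t) = sigma^2, the variance is
  gamma(0) = sigma^2 * (1 + sum_i theta_i^2).
  sum_i theta_i^2 = (-0.794)^2 + (0.625)^2 = 0.630436 + 0.390625 = 1.021061.
  gamma(0) = 2 * (1 + 1.021061) = 2 * 2.021061 = 4.042122, which rounds to 4.0421.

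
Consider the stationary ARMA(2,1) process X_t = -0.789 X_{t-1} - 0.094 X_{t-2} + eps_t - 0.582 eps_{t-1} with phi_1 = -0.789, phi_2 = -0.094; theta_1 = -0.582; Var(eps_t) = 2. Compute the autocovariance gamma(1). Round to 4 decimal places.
\gamma(1) = -7.6698

Multiply the model equation by X_{t-k} and take expectations. With theta_0 = psi_0 = 1 and psi_j the MA(infinity) weights, this gives
  gamma(k) - sum_i phi_i gamma(k-i) = c_k,
  c_k = sigma^2 * sum_{j=k..q} theta_j psi_{j-k}   (c_k = 0 for k > q),
using gamma(-m) = gamma(m).
psi-weights needed (psi_j = theta_j + sum_i phi_i psi_{j-i}):
  psi_1 = theta_1 + phi_1 = -0.582 + (-0.789) = -1.371
Right-hand sides:
  c_0 = sigma^2 (1 + theta_1 psi_1) = 2 * (1 + (-0.582)(-1.371)) = 2 * 1.797922 = 3.595844
  c_1 = sigma^2 theta_1 = 2 * (-0.582) = -1.164
  c_2 = 0
Equations for k = 0, 1, 2 (AR order 2, c_2 = 0):
  (E0) gamma(0) = phi_1 gamma(1) + phi_2 gamma(2) + c_0
  (E1) gamma(1) = phi_1 gamma(0) + phi_2 gamma(1) + c_1
  (E2) gamma(2) = phi_1 gamma(1) + phi_2 gamma(0)
From (E1): gamma(1) = A gamma(0) + B with
  A = phi_1 / (1 - phi_2) = -0.789 / 1.094 = -0.721207,   B = c_1 / (1 - phi_2) = -1.164 / 1.094 = -1.063985.
Insert (E2) into (E0): gamma(0) (1 - phi_2^2) = phi_1 (1 + phi_2) gamma(1) + c_0.
  phi_1 (1 + phi_2) = (-0.789)(0.906) = -0.714834,   1 - phi_2^2 = 0.991164.
Replace gamma(1) by A gamma(0) + B and collect gamma(0):
  gamma(0) [0.991164 - (-0.714834)(-0.721207)] = (-0.714834)(-1.063985) + 3.595844
  gamma(0) * 0.475621 = 4.356417
  gamma(0) = 4.356417 / 0.475621 = 9.159429.
  gamma(1) = A gamma(0) + B = (-0.721207)(9.159429) + (-1.063985) = -7.669826.
Therefore gamma(1) = -7.6698 (to 4 decimal places).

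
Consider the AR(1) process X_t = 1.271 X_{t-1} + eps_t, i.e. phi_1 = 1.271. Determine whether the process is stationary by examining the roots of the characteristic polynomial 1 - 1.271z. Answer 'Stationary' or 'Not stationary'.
\text{Not stationary}

The AR(p) characteristic polynomial is P(z) = 1 - 1.271z.
Stationarity requires all roots to lie outside the unit circle, i.e. |z| > 1 for every root.
This is linear in z: 1 + (-1.271) z = 0  =>  z = -1/(-1.271) = 0.786782,  |z| = 0.786782.
Moduli of all roots: 0.7868.
All moduli strictly greater than 1? No.
Verdict: Not stationary.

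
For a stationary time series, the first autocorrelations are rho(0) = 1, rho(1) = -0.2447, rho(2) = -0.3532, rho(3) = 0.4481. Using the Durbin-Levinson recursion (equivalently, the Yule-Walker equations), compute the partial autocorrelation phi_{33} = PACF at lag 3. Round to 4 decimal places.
\phi_{33} = 0.2850

The PACF at lag k is phi_{kk}, the last component of the solution
to the Yule-Walker system G_k phi = r_k where
  (G_k)_{ij} = rho(|i - j|), (r_k)_i = rho(i), i,j = 1..k.
Equivalently, Durbin-Levinson gives phi_{kk} iteratively:
  phi_{11} = rho(1)
  phi_{kk} = [rho(k) - sum_{j=1..k-1} phi_{k-1,j} rho(k-j)]
            / [1 - sum_{j=1..k-1} phi_{k-1,j} rho(j)],
  phi_{k,j} = phi_{k-1,j} - phi_{kk} phi_{k-1,k-j},  j = 1..k-1.
Step k = 1:
  phi_11 = rho(1) = -0.2447.
Step k = 2:
  phi_22 = [rho(2) - phi_11 rho(1)] / [1 - phi_11 rho(1)] = [-0.3532 - (-0.2447)(-0.2447)] / [1 - (-0.2447)(-0.2447)]
         = -0.41307809 / 0.94012191 = -0.439388.
  Update: phi_21 = phi_11 - phi_22 phi_11 = -0.2447 - (-0.439388)(-0.2447) = -0.352218.
Step k = 3:
  phi_33 = [rho(3) - phi_21 rho(2) - phi_22 rho(1)] / [1 - phi_21 rho(1) - phi_22 rho(2)]
    numerator   = 0.4481 - (-0.352218)(-0.3532) - (-0.439388)(-0.2447) = 0.21617834
    denominator = 1 - (-0.352218)(-0.2447) - (-0.439388)(-0.3532) = 0.75862044
  phi_33 = 0.21617834 / 0.75862044 = 0.285.
Therefore phi_{33} = 0.2850.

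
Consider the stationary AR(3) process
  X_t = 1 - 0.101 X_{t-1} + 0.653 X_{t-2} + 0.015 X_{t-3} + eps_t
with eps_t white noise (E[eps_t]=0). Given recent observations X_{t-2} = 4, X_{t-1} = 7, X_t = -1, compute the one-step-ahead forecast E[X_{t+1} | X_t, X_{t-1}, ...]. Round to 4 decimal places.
E[X_{t+1} \mid \mathcal F_t] = 5.7320

For an AR(p) model X_t = c + sum_i phi_i X_{t-i} + eps_t, the
one-step-ahead conditional mean is
  E[X_{t+1} | X_t, ...] = c + sum_i phi_i X_{t+1-i}.
Substitute known values:
  E[X_{t+1} | ...] = 1 + (-0.101) * (-1) + (0.653) * (7) + (0.015) * (4)
                   = 5.7320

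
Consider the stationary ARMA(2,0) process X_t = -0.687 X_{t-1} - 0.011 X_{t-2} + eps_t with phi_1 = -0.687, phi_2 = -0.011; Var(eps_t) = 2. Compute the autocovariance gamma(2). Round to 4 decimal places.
\gamma(2) = 1.6940

Multiply the model equation by X_{t-k} and take expectations. With theta_0 = psi_0 = 1 and psi_j the MA(infinity) weights, this gives
  gamma(k) - sum_i phi_i gamma(k-i) = c_k,
  c_k = sigma^2 * sum_{j=k..q} theta_j psi_{j-k}   (c_k = 0 for k > q),
using gamma(-m) = gamma(m).
Pure AR (q = 0): c_0 = sigma^2 = 2, c_k = 0 for k >= 1.
Equations for k = 0, 1, 2 (AR order 2, c_2 = 0):
  (E0) gamma(0) = phi_1 gamma(1) + phi_2 gamma(2) + c_0
  (E1) gamma(1) = phi_1 gamma(0) + phi_2 gamma(1) + c_1
  (E2) gamma(2) = phi_1 gamma(1) + phi_2 gamma(0)
From (E1): gamma(1) = A gamma(0) + B with
  A = phi_1 / (1 - phi_2) = -0.687 / 1.011 = -0.679525,   B = c_1 / (1 - phi_2) = 0 / 1.011 = 0.
Insert (E2) into (E0): gamma(0) (1 - phi_2^2) = phi_1 (1 + phi_2) gamma(1) + c_0.
  phi_1 (1 + phi_2) = (-0.687)(0.989) = -0.679443,   1 - phi_2^2 = 0.999879.
Replace gamma(1) by A gamma(0) + B and collect gamma(0):
  gamma(0) [0.999879 - (-0.679443)(-0.679525)] = c_0 = 2
  gamma(0) * 0.53818 = 2
  gamma(0) = 2 / 0.53818 = 3.716226.
  gamma(1) = A gamma(0) = (-0.679525)(3.716226) = -2.52527.
  gamma(2) = phi_1 gamma(1) + phi_2 gamma(0) = (-0.687)(-2.52527) + (-0.011)(3.716226) = 1.693982.
Therefore gamma(2) = 1.6940 (to 4 decimal places).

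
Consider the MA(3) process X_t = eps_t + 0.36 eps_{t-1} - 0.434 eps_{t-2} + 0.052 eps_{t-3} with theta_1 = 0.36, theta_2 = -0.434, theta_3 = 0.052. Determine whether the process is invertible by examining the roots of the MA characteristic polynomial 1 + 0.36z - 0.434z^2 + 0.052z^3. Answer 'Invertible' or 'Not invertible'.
\text{Invertible}

The MA(q) characteristic polynomial is P(z) = 1 + 0.36z - 0.434z^2 + 0.052z^3.
Invertibility requires all roots to lie outside the unit circle, i.e. |z| > 1 for every root.
Degree 3: look for a simple real root z0 first, then factor out (1 - z/z0) and solve the remaining quadratic.
Testing z0 = 2.5: P(2.5) = 1 + (0.36)(2.5) + (-0.434)(2.5)^2 + (0.052)(2.5)^3
  = 1 + (0.9) + (-2.7125) + (0.8125) = 0.  So z_0 = 2.5 is a root, |z_0| = 2.5.
Divide out the factor (1 - 0.4 z) = (1 - z/z0) (since 1/z0 = 0.4):
  P(z) = (1 - 0.4 z)(1 + (0.76) z + (-0.13) z^2)
  [check: z-coef 0.76 - (0.4) = 0.36; z^2-coef -0.13 - (0.4)(0.76) = -0.434; z^3-coef -(0.4)(-0.13) = 0.052.]
Remaining roots from the quadratic factor 1 + (0.76) z + (-0.13) z^2:
  Set 1 + (0.76) z + (-0.13) z^2 = 0, i.e. a z^2 + b z + c = 0 with a = -0.13, b = 0.76, c = 1.
  Discriminant D = b^2 - 4ac = (0.76)^2 - 4*(-0.13)*1 = 0.5776 - (-0.52) = 1.0976.
  D >= 0, so the roots are real: z = (-b +/- sqrt(D)) / (2a) = (-0.76 +/- 1.047664) / (-0.26).
    z_1 = (-0.76 + 1.047664) / (-0.26) = -1.1064,   |z_1| = 1.1064.
    z_2 = (-0.76 - 1.047664) / (-0.26) = 6.9526,   |z_2| = 6.9526.
Moduli of all roots: 2.5000, 1.1064, 6.9526.
All moduli strictly greater than 1? Yes.
Verdict: Invertible.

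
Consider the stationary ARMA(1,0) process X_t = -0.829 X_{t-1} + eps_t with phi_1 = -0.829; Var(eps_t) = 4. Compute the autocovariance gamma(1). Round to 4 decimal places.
\gamma(1) = -10.6024

Multiply the model equation by X_{t-k} and take expectations. With theta_0 = psi_0 = 1 and psi_j the MA(infinity) weights, this gives
  gamma(k) - sum_i phi_i gamma(k-i) = c_k,
  c_k = sigma^2 * sum_{j=k..q} theta_j psi_{j-k}   (c_k = 0 for k > q),
using gamma(-m) = gamma(m).
Pure AR (q = 0): c_0 = sigma^2 = 4, c_k = 0 for k >= 1.
Equations for k = 0 and k = 1 (AR order 1):
  gamma(0) = phi_1 gamma(1) + c_0
  gamma(1) = phi_1 gamma(0) + c_1
Substituting the second into the first: gamma(0) (1 - phi_1^2) = c_0 + phi_1 c_1, so
  gamma(0) = c_0 / (1 - phi_1^2) = 4 / (1 - (-0.829)^2) = 4 / 0.312759 = 12.7894.
  gamma(1) = phi_1 gamma(0) = (-0.829)(12.7894) = -10.602413.
Therefore gamma(1) = -10.6024 (to 4 decimal places).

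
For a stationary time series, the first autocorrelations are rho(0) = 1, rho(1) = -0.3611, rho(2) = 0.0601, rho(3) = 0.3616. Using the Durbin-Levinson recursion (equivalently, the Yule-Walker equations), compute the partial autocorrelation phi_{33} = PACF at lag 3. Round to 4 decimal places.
\phi_{33} = 0.4119

The PACF at lag k is phi_{kk}, the last component of the solution
to the Yule-Walker system G_k phi = r_k where
  (G_k)_{ij} = rho(|i - j|), (r_k)_i = rho(i), i,j = 1..k.
Equivalently, Durbin-Levinson gives phi_{kk} iteratively:
  phi_{11} = rho(1)
  phi_{kk} = [rho(k) - sum_{j=1..k-1} phi_{k-1,j} rho(k-j)]
            / [1 - sum_{j=1..k-1} phi_{k-1,j} rho(j)],
  phi_{k,j} = phi_{k-1,j} - phi_{kk} phi_{k-1,k-j},  j = 1..k-1.
Step k = 1:
  phi_11 = rho(1) = -0.3611.
Step k = 2:
  phi_22 = [rho(2) - phi_11 rho(1)] / [1 - phi_11 rho(1)] = [0.0601 - (-0.3611)(-0.3611)] / [1 - (-0.3611)(-0.3611)]
         = -0.07029321 / 0.86960679 = -0.080833.
  Update: phi_21 = phi_11 - phi_22 phi_11 = -0.3611 - (-0.080833)(-0.3611) = -0.390289.
Step k = 3:
  phi_33 = [rho(3) - phi_21 rho(2) - phi_22 rho(1)] / [1 - phi_21 rho(1) - phi_22 rho(2)]
    numerator   = 0.3616 - (-0.390289)(0.0601) - (-0.080833)(-0.3611) = 0.35586745
    denominator = 1 - (-0.390289)(-0.3611) - (-0.080833)(0.0601) = 0.86392476
  phi_33 = 0.35586745 / 0.86392476 = 0.4119.
Therefore phi_{33} = 0.4119.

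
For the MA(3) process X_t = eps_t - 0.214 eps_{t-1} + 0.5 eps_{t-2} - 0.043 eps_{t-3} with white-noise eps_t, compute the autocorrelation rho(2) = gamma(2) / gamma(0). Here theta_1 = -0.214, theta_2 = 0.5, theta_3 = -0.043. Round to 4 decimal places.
\rho(2) = 0.3924

For an MA(q) process with theta_0 = 1, the autocovariance is
  gamma(k) = sigma^2 * sum_{i=0..q-k} theta_i * theta_{i+k},
and rho(k) = gamma(k) / gamma(0). Sigma^2 cancels.
  numerator   = (1)*(0.5) + (-0.214)*(-0.043) = 0.509202.
  denominator = (1)^2 + (-0.214)^2 + (0.5)^2 + (-0.043)^2 = 1.297645.
  rho(2) = 0.509202 / 1.297645 = 0.3924.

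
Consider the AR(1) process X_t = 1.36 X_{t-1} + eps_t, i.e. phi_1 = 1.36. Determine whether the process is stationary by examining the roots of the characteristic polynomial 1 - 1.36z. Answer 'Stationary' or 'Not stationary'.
\text{Not stationary}

The AR(p) characteristic polynomial is P(z) = 1 - 1.36z.
Stationarity requires all roots to lie outside the unit circle, i.e. |z| > 1 for every root.
This is linear in z: 1 + (-1.36) z = 0  =>  z = -1/(-1.36) = 0.735294,  |z| = 0.735294.
Moduli of all roots: 0.7353.
All moduli strictly greater than 1? No.
Verdict: Not stationary.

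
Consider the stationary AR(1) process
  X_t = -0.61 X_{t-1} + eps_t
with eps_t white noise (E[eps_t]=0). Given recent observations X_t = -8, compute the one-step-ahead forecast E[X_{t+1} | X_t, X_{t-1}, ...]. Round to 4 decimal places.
E[X_{t+1} \mid \mathcal F_t] = 4.8800

For an AR(p) model X_t = c + sum_i phi_i X_{t-i} + eps_t, the
one-step-ahead conditional mean is
  E[X_{t+1} | X_t, ...] = c + sum_i phi_i X_{t+1-i}.
Substitute known values:
  E[X_{t+1} | ...] = (-0.61) * (-8)
                   = 4.8800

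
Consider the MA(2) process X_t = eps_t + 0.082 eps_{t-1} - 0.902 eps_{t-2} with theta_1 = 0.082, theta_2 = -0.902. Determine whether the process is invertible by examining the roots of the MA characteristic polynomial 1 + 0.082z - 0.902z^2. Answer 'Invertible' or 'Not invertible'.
\text{Invertible}

The MA(q) characteristic polynomial is P(z) = 1 + 0.082z - 0.902z^2.
Invertibility requires all roots to lie outside the unit circle, i.e. |z| > 1 for every root.
Set 1 + (0.082) z + (-0.902) z^2 = 0, i.e. a z^2 + b z + c = 0 with a = -0.902, b = 0.082, c = 1.
Discriminant D = b^2 - 4ac = (0.082)^2 - 4*(-0.902)*1 = 0.006724 - (-3.608) = 3.614724.
D >= 0, so the roots are real: z = (-b +/- sqrt(D)) / (2a) = (-0.082 +/- 1.901243) / (-1.804).
  z_1 = (-0.082 + 1.901243) / (-1.804) = -1.0084,   |z_1| = 1.0084.
  z_2 = (-0.082 - 1.901243) / (-1.804) = 1.0994,   |z_2| = 1.0994.
Moduli of all roots: 1.0084, 1.0994.
All moduli strictly greater than 1? Yes.
Verdict: Invertible.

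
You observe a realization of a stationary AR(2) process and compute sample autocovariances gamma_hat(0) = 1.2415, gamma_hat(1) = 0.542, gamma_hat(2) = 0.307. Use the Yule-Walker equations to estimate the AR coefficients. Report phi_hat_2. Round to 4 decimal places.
\hat\phi_{2} = 0.0700

The Yule-Walker equations for an AR(p) process read, in matrix form,
  Gamma_p phi = r_p,   with   (Gamma_p)_{ij} = gamma(|i - j|),
                       (r_p)_i = gamma(i),   i,j = 1..p.
Substitute the sample gammas (Toeplitz matrix and right-hand side of size 2):
  Gamma_p = [[1.2415, 0.542], [0.542, 1.2415]]
  r_p     = [0.542, 0.307]
Written out:
  1.2415 phi_1 + 0.542 phi_2 = 0.542
  0.542 phi_1 + 1.2415 phi_2 = 0.307
Solve by Cramer's rule:
  det = gamma(0)^2 - gamma(1)^2 = (1.2415)^2 - (0.542)^2 = 1.54132225 - 0.293764 = 1.24755825
  phi_hat_1 = [gamma(1) gamma(0) - gamma(1) gamma(2)] / det = [(0.542)(1.2415) - (0.542)(0.307)] / 1.24755825 = 0.506499 / 1.24755825 = 0.406
  phi_hat_2 = [gamma(0) gamma(2) - gamma(1)^2] / det = [(1.2415)(0.307) - (0.542)^2] / 1.24755825 = 0.0873765 / 1.24755825 = 0.07
So phi_hat = [0.4060, 0.0700].
Therefore phi_hat_2 = 0.0700.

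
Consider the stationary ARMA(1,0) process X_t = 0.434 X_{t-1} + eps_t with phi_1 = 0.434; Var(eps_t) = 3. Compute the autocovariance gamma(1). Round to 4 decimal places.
\gamma(1) = 1.6042

Multiply the model equation by X_{t-k} and take expectations. With theta_0 = psi_0 = 1 and psi_j the MA(infinity) weights, this gives
  gamma(k) - sum_i phi_i gamma(k-i) = c_k,
  c_k = sigma^2 * sum_{j=k..q} theta_j psi_{j-k}   (c_k = 0 for k > q),
using gamma(-m) = gamma(m).
Pure AR (q = 0): c_0 = sigma^2 = 3, c_k = 0 for k >= 1.
Equations for k = 0 and k = 1 (AR order 1):
  gamma(0) = phi_1 gamma(1) + c_0
  gamma(1) = phi_1 gamma(0) + c_1
Substituting the second into the first: gamma(0) (1 - phi_1^2) = c_0 + phi_1 c_1, so
  gamma(0) = c_0 / (1 - phi_1^2) = 3 / (1 - (0.434)^2) = 3 / 0.811644 = 3.696202.
  gamma(1) = phi_1 gamma(0) = (0.434)(3.696202) = 1.604152.
Therefore gamma(1) = 1.6042 (to 4 decimal places).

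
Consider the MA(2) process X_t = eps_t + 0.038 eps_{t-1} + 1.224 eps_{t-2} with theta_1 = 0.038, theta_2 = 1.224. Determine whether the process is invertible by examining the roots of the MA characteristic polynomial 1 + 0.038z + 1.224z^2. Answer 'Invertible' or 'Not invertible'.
\text{Not invertible}

The MA(q) characteristic polynomial is P(z) = 1 + 0.038z + 1.224z^2.
Invertibility requires all roots to lie outside the unit circle, i.e. |z| > 1 for every root.
Set 1 + (0.038) z + (1.224) z^2 = 0, i.e. a z^2 + b z + c = 0 with a = 1.224, b = 0.038, c = 1.
Discriminant D = b^2 - 4ac = (0.038)^2 - 4*(1.224)*1 = 0.001444 - (4.896) = -4.894556.
D < 0, so the roots are the complex-conjugate pair z = (-b +/- i sqrt(-D)) / (2a) = -0.0155 +/- 0.9037i.
For a conjugate pair |z|^2 = z * conj(z) = (product of roots) = c/a = 1/(1.224) = 0.816993, so |z| = sqrt(0.816993) = 0.9039 for both roots.
Moduli of all roots: 0.9039, 0.9039.
All moduli strictly greater than 1? No.
Verdict: Not invertible.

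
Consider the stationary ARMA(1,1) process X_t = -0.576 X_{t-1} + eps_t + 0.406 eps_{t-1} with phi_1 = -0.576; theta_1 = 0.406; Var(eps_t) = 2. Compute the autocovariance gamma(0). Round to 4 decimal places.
\gamma(0) = 2.0865

Multiply the model equation by X_{t-k} and take expectations. With theta_0 = psi_0 = 1 and psi_j the MA(infinity) weights, this gives
  gamma(k) - sum_i phi_i gamma(k-i) = c_k,
  c_k = sigma^2 * sum_{j=k..q} theta_j psi_{j-k}   (c_k = 0 for k > q),
using gamma(-m) = gamma(m).
psi-weights needed (psi_j = theta_j + sum_i phi_i psi_{j-i}):
  psi_1 = theta_1 + phi_1 = 0.406 + (-0.576) = -0.17
Right-hand sides:
  c_0 = sigma^2 (1 + theta_1 psi_1) = 2 * (1 + (0.406)(-0.17)) = 2 * 0.93098 = 1.86196
  c_1 = sigma^2 theta_1 = 2 * (0.406) = 0.812
  c_2 = 0
Equations for k = 0 and k = 1 (AR order 1):
  gamma(0) = phi_1 gamma(1) + c_0
  gamma(1) = phi_1 gamma(0) + c_1
Substituting the second into the first: gamma(0) (1 - phi_1^2) = c_0 + phi_1 c_1, so
  gamma(0) = (c_0 + phi_1 c_1) / (1 - phi_1^2) = (1.86196 + (-0.576)(0.812)) / (1 - (-0.576)^2) = 1.394248 / 0.668224 = 2.086498.
Therefore gamma(0) = 2.0865 (to 4 decimal places).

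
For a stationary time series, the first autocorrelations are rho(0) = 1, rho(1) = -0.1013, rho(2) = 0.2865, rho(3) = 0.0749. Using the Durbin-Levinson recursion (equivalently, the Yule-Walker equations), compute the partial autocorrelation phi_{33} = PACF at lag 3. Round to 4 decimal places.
\phi_{33} = 0.1360

The PACF at lag k is phi_{kk}, the last component of the solution
to the Yule-Walker system G_k phi = r_k where
  (G_k)_{ij} = rho(|i - j|), (r_k)_i = rho(i), i,j = 1..k.
Equivalently, Durbin-Levinson gives phi_{kk} iteratively:
  phi_{11} = rho(1)
  phi_{kk} = [rho(k) - sum_{j=1..k-1} phi_{k-1,j} rho(k-j)]
            / [1 - sum_{j=1..k-1} phi_{k-1,j} rho(j)],
  phi_{k,j} = phi_{k-1,j} - phi_{kk} phi_{k-1,k-j},  j = 1..k-1.
Step k = 1:
  phi_11 = rho(1) = -0.1013.
Step k = 2:
  phi_22 = [rho(2) - phi_11 rho(1)] / [1 - phi_11 rho(1)] = [0.2865 - (-0.1013)(-0.1013)] / [1 - (-0.1013)(-0.1013)]
         = 0.27623831 / 0.98973831 = 0.279102.
  Update: phi_21 = phi_11 - phi_22 phi_11 = -0.1013 - (0.279102)(-0.1013) = -0.073027.
Step k = 3:
  phi_33 = [rho(3) - phi_21 rho(2) - phi_22 rho(1)] / [1 - phi_21 rho(1) - phi_22 rho(2)]
    numerator   = 0.0749 - (-0.073027)(0.2865) - (0.279102)(-0.1013) = 0.12409529
    denominator = 1 - (-0.073027)(-0.1013) - (0.279102)(0.2865) = 0.91263954
  phi_33 = 0.12409529 / 0.91263954 = 0.136.
Therefore phi_{33} = 0.1360.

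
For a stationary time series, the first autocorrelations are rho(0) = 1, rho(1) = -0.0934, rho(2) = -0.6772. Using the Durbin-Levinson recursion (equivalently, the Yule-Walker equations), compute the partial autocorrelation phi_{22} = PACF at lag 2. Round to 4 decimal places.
\phi_{22} = -0.6920

The PACF at lag k is phi_{kk}, the last component of the solution
to the Yule-Walker system G_k phi = r_k where
  (G_k)_{ij} = rho(|i - j|), (r_k)_i = rho(i), i,j = 1..k.
Equivalently, Durbin-Levinson gives phi_{kk} iteratively:
  phi_{11} = rho(1)
  phi_{kk} = [rho(k) - sum_{j=1..k-1} phi_{k-1,j} rho(k-j)]
            / [1 - sum_{j=1..k-1} phi_{k-1,j} rho(j)],
  phi_{k,j} = phi_{k-1,j} - phi_{kk} phi_{k-1,k-j},  j = 1..k-1.
Step k = 1:
  phi_11 = rho(1) = -0.0934.
Step k = 2:
  phi_22 = [rho(2) - phi_11 rho(1)] / [1 - phi_11 rho(1)] = [-0.6772 - (-0.0934)(-0.0934)] / [1 - (-0.0934)(-0.0934)]
         = -0.68592356 / 0.99127644 = -0.692.
Therefore phi_{22} = -0.6920.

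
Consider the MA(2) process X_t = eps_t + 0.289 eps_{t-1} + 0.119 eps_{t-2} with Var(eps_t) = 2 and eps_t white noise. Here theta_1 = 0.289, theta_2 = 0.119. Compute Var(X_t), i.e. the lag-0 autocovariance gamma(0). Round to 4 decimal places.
\gamma(0) = 2.1954

For an MA(q) process X_t = eps_t + sum_i theta_i eps_{t-i} with
Var(eps_t) = sigma^2, the variance is
  gamma(0) = sigma^2 * (1 + sum_i theta_i^2).
  sum_i theta_i^2 = (0.289)^2 + (0.119)^2 = 0.083521 + 0.014161 = 0.097682.
  gamma(0) = 2 * (1 + 0.097682) = 2 * 1.097682 = 2.195364, which rounds to 2.1954.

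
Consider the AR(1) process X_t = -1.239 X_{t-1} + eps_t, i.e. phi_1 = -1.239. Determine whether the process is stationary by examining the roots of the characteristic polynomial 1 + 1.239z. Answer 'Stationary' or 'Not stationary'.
\text{Not stationary}

The AR(p) characteristic polynomial is P(z) = 1 + 1.239z.
Stationarity requires all roots to lie outside the unit circle, i.e. |z| > 1 for every root.
This is linear in z: 1 + (1.239) z = 0  =>  z = -1/(1.239) = -0.807103,  |z| = 0.807103.
Moduli of all roots: 0.8071.
All moduli strictly greater than 1? No.
Verdict: Not stationary.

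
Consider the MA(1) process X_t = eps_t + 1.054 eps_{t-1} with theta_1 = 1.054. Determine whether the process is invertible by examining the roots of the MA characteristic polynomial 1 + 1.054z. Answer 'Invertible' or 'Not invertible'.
\text{Not invertible}

The MA(q) characteristic polynomial is P(z) = 1 + 1.054z.
Invertibility requires all roots to lie outside the unit circle, i.e. |z| > 1 for every root.
This is linear in z: 1 + (1.054) z = 0  =>  z = -1/(1.054) = -0.948767,  |z| = 0.948767.
Moduli of all roots: 0.9488.
All moduli strictly greater than 1? No.
Verdict: Not invertible.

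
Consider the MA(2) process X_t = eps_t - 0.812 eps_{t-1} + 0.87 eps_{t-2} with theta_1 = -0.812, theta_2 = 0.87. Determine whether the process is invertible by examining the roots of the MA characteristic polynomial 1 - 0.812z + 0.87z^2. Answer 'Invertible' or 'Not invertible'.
\text{Invertible}

The MA(q) characteristic polynomial is P(z) = 1 - 0.812z + 0.87z^2.
Invertibility requires all roots to lie outside the unit circle, i.e. |z| > 1 for every root.
Set 1 + (-0.812) z + (0.87) z^2 = 0, i.e. a z^2 + b z + c = 0 with a = 0.87, b = -0.812, c = 1.
Discriminant D = b^2 - 4ac = (-0.812)^2 - 4*(0.87)*1 = 0.659344 - (3.48) = -2.820656.
D < 0, so the roots are the complex-conjugate pair z = (-b +/- i sqrt(-D)) / (2a) = 0.4667 +/- 0.9652i.
For a conjugate pair |z|^2 = z * conj(z) = (product of roots) = c/a = 1/(0.87) = 1.149425, so |z| = sqrt(1.149425) = 1.0721 for both roots.
Moduli of all roots: 1.0721, 1.0721.
All moduli strictly greater than 1? Yes.
Verdict: Invertible.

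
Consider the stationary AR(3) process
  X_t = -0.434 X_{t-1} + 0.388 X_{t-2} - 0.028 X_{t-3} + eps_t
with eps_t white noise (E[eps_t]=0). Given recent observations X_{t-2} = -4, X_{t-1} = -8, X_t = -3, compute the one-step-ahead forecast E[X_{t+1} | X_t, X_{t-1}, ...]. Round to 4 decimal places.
E[X_{t+1} \mid \mathcal F_t] = -1.6900

For an AR(p) model X_t = c + sum_i phi_i X_{t-i} + eps_t, the
one-step-ahead conditional mean is
  E[X_{t+1} | X_t, ...] = c + sum_i phi_i X_{t+1-i}.
Substitute known values:
  E[X_{t+1} | ...] = (-0.434) * (-3) + (0.388) * (-8) + (-0.028) * (-4)
                   = -1.6900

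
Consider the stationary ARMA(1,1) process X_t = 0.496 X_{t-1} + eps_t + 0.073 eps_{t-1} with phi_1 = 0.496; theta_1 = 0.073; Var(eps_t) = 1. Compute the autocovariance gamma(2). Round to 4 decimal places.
\gamma(2) = 0.3879

Multiply the model equation by X_{t-k} and take expectations. With theta_0 = psi_0 = 1 and psi_j the MA(infinity) weights, this gives
  gamma(k) - sum_i phi_i gamma(k-i) = c_k,
  c_k = sigma^2 * sum_{j=k..q} theta_j psi_{j-k}   (c_k = 0 for k > q),
using gamma(-m) = gamma(m).
psi-weights needed (psi_j = theta_j + sum_i phi_i psi_{j-i}):
  psi_1 = theta_1 + phi_1 = 0.073 + (0.496) = 0.569
Right-hand sides:
  c_0 = sigma^2 (1 + theta_1 psi_1) = 1 * (1 + (0.073)(0.569)) = 1 * 1.041537 = 1.041537
  c_1 = sigma^2 theta_1 = 1 * (0.073) = 0.073
  c_2 = 0
Equations for k = 0 and k = 1 (AR order 1):
  gamma(0) = phi_1 gamma(1) + c_0
  gamma(1) = phi_1 gamma(0) + c_1
Substituting the second into the first: gamma(0) (1 - phi_1^2) = c_0 + phi_1 c_1, so
  gamma(0) = (c_0 + phi_1 c_1) / (1 - phi_1^2) = (1.041537 + (0.496)(0.073)) / (1 - (0.496)^2) = 1.077745 / 0.753984 = 1.4294.
  gamma(1) = phi_1 gamma(0) + c_1 = (0.496)(1.4294) + (0.073) = 0.781983.
For k = 2 (> q): gamma(2) = phi_1 gamma(1) = (0.496)(0.781983) = 0.387863.
Therefore gamma(2) = 0.3879 (to 4 decimal places).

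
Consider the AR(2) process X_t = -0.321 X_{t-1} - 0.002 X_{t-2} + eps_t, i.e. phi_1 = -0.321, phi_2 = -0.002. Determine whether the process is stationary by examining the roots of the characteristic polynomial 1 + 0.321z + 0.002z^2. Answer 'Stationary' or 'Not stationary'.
\text{Stationary}

The AR(p) characteristic polynomial is P(z) = 1 + 0.321z + 0.002z^2.
Stationarity requires all roots to lie outside the unit circle, i.e. |z| > 1 for every root.
Set 1 + (0.321) z + (0.002) z^2 = 0, i.e. a z^2 + b z + c = 0 with a = 0.002, b = 0.321, c = 1.
Discriminant D = b^2 - 4ac = (0.321)^2 - 4*(0.002)*1 = 0.103041 - (0.008) = 0.095041.
D >= 0, so the roots are real: z = (-b +/- sqrt(D)) / (2a) = (-0.321 +/- 0.308287) / (0.004).
  z_1 = (-0.321 + 0.308287) / (0.004) = -3.1782,   |z_1| = 3.1782.
  z_2 = (-0.321 - 0.308287) / (0.004) = -157.3218,   |z_2| = 157.3218.
Moduli of all roots: 3.1782, 157.3218.
All moduli strictly greater than 1? Yes.
Verdict: Stationary.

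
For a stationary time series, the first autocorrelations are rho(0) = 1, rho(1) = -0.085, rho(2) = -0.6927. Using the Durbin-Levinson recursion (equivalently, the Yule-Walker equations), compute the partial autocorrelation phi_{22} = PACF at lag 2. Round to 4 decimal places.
\phi_{22} = -0.7050

The PACF at lag k is phi_{kk}, the last component of the solution
to the Yule-Walker system G_k phi = r_k where
  (G_k)_{ij} = rho(|i - j|), (r_k)_i = rho(i), i,j = 1..k.
Equivalently, Durbin-Levinson gives phi_{kk} iteratively:
  phi_{11} = rho(1)
  phi_{kk} = [rho(k) - sum_{j=1..k-1} phi_{k-1,j} rho(k-j)]
            / [1 - sum_{j=1..k-1} phi_{k-1,j} rho(j)],
  phi_{k,j} = phi_{k-1,j} - phi_{kk} phi_{k-1,k-j},  j = 1..k-1.
Step k = 1:
  phi_11 = rho(1) = -0.085.
Step k = 2:
  phi_22 = [rho(2) - phi_11 rho(1)] / [1 - phi_11 rho(1)] = [-0.6927 - (-0.085)(-0.085)] / [1 - (-0.085)(-0.085)]
         = -0.699925 / 0.992775 = -0.705.
Therefore phi_{22} = -0.7050.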